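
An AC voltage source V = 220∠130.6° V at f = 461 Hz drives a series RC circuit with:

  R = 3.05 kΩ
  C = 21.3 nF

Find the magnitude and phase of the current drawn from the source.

Step 1 — Angular frequency: ω = 2π·f = 2π·461 = 2897 rad/s.
Step 2 — Component impedances:
  R: Z = R = 3050 Ω
  C: Z = 1/(jωC) = -j/(ω·C) = 0 - j1.621e+04 Ω
Step 3 — Series combination: Z_total = R + C = 3050 - j1.621e+04 Ω = 1.649e+04∠-79.3° Ω.
Step 4 — Source phasor: V = 220∠130.6° V = -143.2 + j167 V.
Step 5 — Ohm's law: I = V / Z_total = (-143.2 + j167) / (3050 - j1.621e+04) = -0.01156 - j0.006658 A.
Step 6 — Convert to polar: |I| = 0.01334 A, ∠I = -150.1°.

I = 0.01334∠-150.1° A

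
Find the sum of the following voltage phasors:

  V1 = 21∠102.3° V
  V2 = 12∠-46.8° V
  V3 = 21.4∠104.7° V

Step 1 — Convert each phasor to rectangular form:
  V1 = 21·(cos(102.3°) + j·sin(102.3°)) = -4.474 + j20.52 V
  V2 = 12·(cos(-46.8°) + j·sin(-46.8°)) = 8.215 - j8.748 V
  V3 = 21.4·(cos(104.7°) + j·sin(104.7°)) = -5.43 + j20.7 V
Step 2 — Sum components: V_total = -1.689 + j32.47 V.
Step 3 — Convert to polar: |V_total| = 32.51 V, ∠V_total = 93.0°.

V_total = 32.51∠93.0° V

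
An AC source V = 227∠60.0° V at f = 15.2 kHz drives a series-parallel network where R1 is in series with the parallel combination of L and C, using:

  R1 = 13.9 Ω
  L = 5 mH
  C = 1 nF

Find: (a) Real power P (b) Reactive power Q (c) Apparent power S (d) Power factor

Step 1 — Angular frequency: ω = 2π·f = 2π·1.52e+04 = 9.55e+04 rad/s.
Step 2 — Component impedances:
  R1: Z = R = 13.9 Ω
  L: Z = jωL = j·9.55e+04·0.005 = 0 + j477.5 Ω
  C: Z = 1/(jωC) = -j/(ω·C) = 0 - j1.047e+04 Ω
Step 3 — Parallel branch: L || C = 1/(1/L + 1/C) = 0 + j500.3 Ω.
Step 4 — Series with R1: Z_total = R1 + (L || C) = 13.9 + j500.3 Ω = 500.5∠88.4° Ω.
Step 5 — Source phasor: V = 227∠60.0° V = 113.5 + j196.6 V.
Step 6 — Current: I = V / Z = 0.3989 - j0.2158 A = 0.4535∠-28.4° A.
Step 7 — Complex power: S = V·I* = 2.859 + j102.9 VA.
Step 8 — Real power: P = Re(S) = 2.859 W.
Step 9 — Reactive power: Q = Im(S) = 102.9 VAR.
Step 10 — Apparent power: |S| = 102.9 VA.
Step 11 — Power factor: PF = P/|S| = 0.02777 (lagging).

(a) P = 2.859 W  (b) Q = 102.9 VAR  (c) S = 102.9 VA  (d) PF = 0.02777 (lagging)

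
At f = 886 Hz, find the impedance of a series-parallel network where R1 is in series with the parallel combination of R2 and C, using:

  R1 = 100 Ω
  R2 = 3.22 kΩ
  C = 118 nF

Step 1 — Angular frequency: ω = 2π·f = 2π·886 = 5567 rad/s.
Step 2 — Component impedances:
  R1: Z = R = 100 Ω
  R2: Z = R = 3220 Ω
  C: Z = 1/(jωC) = -j/(ω·C) = 0 - j1522 Ω
Step 3 — Parallel branch: R2 || C = 1/(1/R2 + 1/C) = 588.2 - j1244 Ω.
Step 4 — Series with R1: Z_total = R1 + (R2 || C) = 688.2 - j1244 Ω = 1422∠-61.1° Ω.

Z = 688.2 - j1244 Ω = 1422∠-61.1° Ω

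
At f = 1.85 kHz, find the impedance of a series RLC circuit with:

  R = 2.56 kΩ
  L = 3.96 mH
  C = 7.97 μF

Step 1 — Angular frequency: ω = 2π·f = 2π·1850 = 1.162e+04 rad/s.
Step 2 — Component impedances:
  R: Z = R = 2560 Ω
  L: Z = jωL = j·1.162e+04·0.00396 = 0 + j46.03 Ω
  C: Z = 1/(jωC) = -j/(ω·C) = 0 - j10.79 Ω
Step 3 — Series combination: Z_total = R + L + C = 2560 + j35.24 Ω = 2560∠0.8° Ω.

Z = 2560 + j35.24 Ω = 2560∠0.8° Ω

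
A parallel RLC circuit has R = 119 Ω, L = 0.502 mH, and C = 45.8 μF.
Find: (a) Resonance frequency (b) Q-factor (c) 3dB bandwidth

Step 1 — Resonance: ω₀ = 1/√(LC) = 1/√(0.000502·4.58e-05) = 6595 rad/s.
Step 2 — f₀ = ω₀/(2π) = 1050 Hz.
Step 3 — Parallel Q: Q = R/(ω₀L) = 119/(6595·0.000502) = 35.94.
Step 4 — Bandwidth: Δω = ω₀/Q = 183.5 rad/s; BW = Δω/(2π) = 29.2 Hz.

(a) f₀ = 1050 Hz  (b) Q = 35.94  (c) BW = 29.2 Hz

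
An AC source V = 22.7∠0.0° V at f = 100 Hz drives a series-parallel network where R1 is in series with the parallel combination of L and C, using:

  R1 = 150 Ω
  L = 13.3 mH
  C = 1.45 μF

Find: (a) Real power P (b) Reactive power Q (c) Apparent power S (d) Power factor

Step 1 — Angular frequency: ω = 2π·f = 2π·100 = 628.3 rad/s.
Step 2 — Component impedances:
  R1: Z = R = 150 Ω
  L: Z = jωL = j·628.3·0.0133 = 0 + j8.357 Ω
  C: Z = 1/(jωC) = -j/(ω·C) = 0 - j1098 Ω
Step 3 — Parallel branch: L || C = 1/(1/L + 1/C) = 0 + j8.421 Ω.
Step 4 — Series with R1: Z_total = R1 + (L || C) = 150 + j8.421 Ω = 150.2∠3.2° Ω.
Step 5 — Source phasor: V = 22.7∠0.0° V = 22.7 V.
Step 6 — Current: I = V / Z = 0.1509 - j0.008469 A = 0.1511∠-3.2° A.
Step 7 — Complex power: S = V·I* = 3.424 + j0.1922 VA.
Step 8 — Real power: P = Re(S) = 3.424 W.
Step 9 — Reactive power: Q = Im(S) = 0.1922 VAR.
Step 10 — Apparent power: |S| = 3.43 VA.
Step 11 — Power factor: PF = P/|S| = 0.9984 (lagging).

(a) P = 3.424 W  (b) Q = 0.1922 VAR  (c) S = 3.43 VA  (d) PF = 0.9984 (lagging)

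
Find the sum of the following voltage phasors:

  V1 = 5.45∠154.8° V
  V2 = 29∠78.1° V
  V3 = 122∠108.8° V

Step 1 — Convert each phasor to rectangular form:
  V1 = 5.45·(cos(154.8°) + j·sin(154.8°)) = -4.931 + j2.32 V
  V2 = 29·(cos(78.1°) + j·sin(78.1°)) = 5.98 + j28.38 V
  V3 = 122·(cos(108.8°) + j·sin(108.8°)) = -39.32 + j115.5 V
Step 2 — Sum components: V_total = -38.27 + j146.2 V.
Step 3 — Convert to polar: |V_total| = 151.1 V, ∠V_total = 104.7°.

V_total = 151.1∠104.7° V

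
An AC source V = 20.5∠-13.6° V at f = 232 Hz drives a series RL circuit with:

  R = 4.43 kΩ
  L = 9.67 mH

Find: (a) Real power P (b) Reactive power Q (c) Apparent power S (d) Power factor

Step 1 — Angular frequency: ω = 2π·f = 2π·232 = 1458 rad/s.
Step 2 — Component impedances:
  R: Z = R = 4430 Ω
  L: Z = jωL = j·1458·0.00967 = 0 + j14.1 Ω
Step 3 — Series combination: Z_total = R + L = 4430 + j14.1 Ω = 4430∠0.2° Ω.
Step 4 — Source phasor: V = 20.5∠-13.6° V = 19.93 - j4.82 V.
Step 5 — Current: I = V / Z = 0.004494 - j0.001102 A = 0.004628∠-13.8° A.
Step 6 — Complex power: S = V·I* = 0.09486 + j0.0003018 VA.
Step 7 — Real power: P = Re(S) = 0.09486 W.
Step 8 — Reactive power: Q = Im(S) = 0.0003018 VAR.
Step 9 — Apparent power: |S| = 0.09486 VA.
Step 10 — Power factor: PF = P/|S| = 1 (lagging).

(a) P = 0.09486 W  (b) Q = 0.0003018 VAR  (c) S = 0.09486 VA  (d) PF = 1 (lagging)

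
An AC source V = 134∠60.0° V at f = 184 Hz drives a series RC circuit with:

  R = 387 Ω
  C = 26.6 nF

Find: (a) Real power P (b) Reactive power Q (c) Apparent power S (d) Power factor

Step 1 — Angular frequency: ω = 2π·f = 2π·184 = 1156 rad/s.
Step 2 — Component impedances:
  R: Z = R = 387 Ω
  C: Z = 1/(jωC) = -j/(ω·C) = 0 - j3.252e+04 Ω
Step 3 — Series combination: Z_total = R + C = 387 - j3.252e+04 Ω = 3.252e+04∠-89.3° Ω.
Step 4 — Source phasor: V = 134∠60.0° V = 67 + j116 V.
Step 5 — Current: I = V / Z = -0.003544 + j0.002103 A = 0.004121∠149.3° A.
Step 6 — Complex power: S = V·I* = 0.006571 - j0.5521 VA.
Step 7 — Real power: P = Re(S) = 0.006571 W.
Step 8 — Reactive power: Q = Im(S) = -0.5521 VAR.
Step 9 — Apparent power: |S| = 0.5522 VA.
Step 10 — Power factor: PF = P/|S| = 0.0119 (leading).

(a) P = 0.006571 W  (b) Q = -0.5521 VAR  (c) S = 0.5522 VA  (d) PF = 0.0119 (leading)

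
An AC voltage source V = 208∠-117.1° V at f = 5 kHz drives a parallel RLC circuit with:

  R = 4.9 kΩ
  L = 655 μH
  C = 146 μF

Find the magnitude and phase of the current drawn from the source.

Step 1 — Angular frequency: ω = 2π·f = 2π·5000 = 3.142e+04 rad/s.
Step 2 — Component impedances:
  R: Z = R = 4900 Ω
  L: Z = jωL = j·3.142e+04·0.000655 = 0 + j20.58 Ω
  C: Z = 1/(jωC) = -j/(ω·C) = 0 - j0.218 Ω
Step 3 — Parallel combination: 1/Z_total = 1/R + 1/L + 1/C; Z_total = 9.909e-06 - j0.2204 Ω = 0.2204∠-90.0° Ω.
Step 4 — Source phasor: V = 208∠-117.1° V = -94.75 - j185.2 V.
Step 5 — Ohm's law: I = V / Z_total = (-94.75 - j185.2) / (9.909e-06 - j0.2204) = 840.3 - j430 A.
Step 6 — Convert to polar: |I| = 943.9 A, ∠I = -27.1°.

I = 943.9∠-27.1° A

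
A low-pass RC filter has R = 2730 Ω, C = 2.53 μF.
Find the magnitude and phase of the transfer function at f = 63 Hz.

Step 1 — Angular frequency: ω = 2π·63 = 395.8 rad/s.
Step 2 — Transfer function: H(jω) = 1/(1 + jωRC).
Step 3 — Denominator: 1 + jωRC = 1 + j·395.8·2730·2.53e-06 = 1 + j2.734.
Step 4 — H = 0.118 - j0.3226.
Step 5 — Magnitude: |H| = 0.3435 (-9.3 dB); phase: φ = -69.9°.

|H| = 0.3435 (-9.3 dB), φ = -69.9°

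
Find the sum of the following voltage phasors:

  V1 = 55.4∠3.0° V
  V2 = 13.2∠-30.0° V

Step 1 — Convert each phasor to rectangular form:
  V1 = 55.4·(cos(3.0°) + j·sin(3.0°)) = 55.32 + j2.899 V
  V2 = 13.2·(cos(-30.0°) + j·sin(-30.0°)) = 11.43 - j6.6 V
Step 2 — Sum components: V_total = 66.76 - j3.701 V.
Step 3 — Convert to polar: |V_total| = 66.86 V, ∠V_total = -3.2°.

V_total = 66.86∠-3.2° V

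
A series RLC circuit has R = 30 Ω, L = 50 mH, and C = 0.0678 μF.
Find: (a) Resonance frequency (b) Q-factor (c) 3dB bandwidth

Step 1 — Resonance: ω₀ = 1/√(LC) = 1/√(0.05·6.78e-08) = 1.718e+04 rad/s.
Step 2 — f₀ = ω₀/(2π) = 2734 Hz.
Step 3 — Series Q: Q = ω₀L/R = 1.718e+04·0.05/30 = 28.63.
Step 4 — Bandwidth: Δω = ω₀/Q = 600 rad/s; BW = Δω/(2π) = 95.49 Hz.

(a) f₀ = 2734 Hz  (b) Q = 28.63  (c) BW = 95.49 Hz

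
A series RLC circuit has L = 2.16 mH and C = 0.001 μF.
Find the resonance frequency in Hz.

Step 1 — Resonance condition Im(Z)=0 gives ω₀ = 1/√(LC).
Step 2 — ω₀ = 1/√(0.00216·1e-09) = 6.804e+05 rad/s.
Step 3 — f₀ = ω₀/(2π) = 1.083e+05 Hz.

f₀ = 1.083e+05 Hz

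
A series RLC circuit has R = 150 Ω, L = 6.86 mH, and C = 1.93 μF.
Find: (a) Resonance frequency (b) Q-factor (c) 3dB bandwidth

Step 1 — Resonance: ω₀ = 1/√(LC) = 1/√(0.00686·1.93e-06) = 8691 rad/s.
Step 2 — f₀ = ω₀/(2π) = 1383 Hz.
Step 3 — Series Q: Q = ω₀L/R = 8691·0.00686/150 = 0.3975.
Step 4 — Bandwidth: Δω = ω₀/Q = 2.187e+04 rad/s; BW = Δω/(2π) = 3480 Hz.

(a) f₀ = 1383 Hz  (b) Q = 0.3975  (c) BW = 3480 Hz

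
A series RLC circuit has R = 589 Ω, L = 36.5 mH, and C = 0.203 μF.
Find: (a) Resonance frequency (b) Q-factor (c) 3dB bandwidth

Step 1 — Resonance: ω₀ = 1/√(LC) = 1/√(0.0365·2.03e-07) = 1.162e+04 rad/s.
Step 2 — f₀ = ω₀/(2π) = 1849 Hz.
Step 3 — Series Q: Q = ω₀L/R = 1.162e+04·0.0365/589 = 0.7199.
Step 4 — Bandwidth: Δω = ω₀/Q = 1.614e+04 rad/s; BW = Δω/(2π) = 2568 Hz.

(a) f₀ = 1849 Hz  (b) Q = 0.7199  (c) BW = 2568 Hz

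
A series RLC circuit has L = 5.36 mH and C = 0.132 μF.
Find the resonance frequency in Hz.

Step 1 — Resonance condition Im(Z)=0 gives ω₀ = 1/√(LC).
Step 2 — ω₀ = 1/√(0.00536·1.32e-07) = 3.76e+04 rad/s.
Step 3 — f₀ = ω₀/(2π) = 5983 Hz.

f₀ = 5983 Hz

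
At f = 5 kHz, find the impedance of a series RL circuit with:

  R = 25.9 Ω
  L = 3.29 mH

Step 1 — Angular frequency: ω = 2π·f = 2π·5000 = 3.142e+04 rad/s.
Step 2 — Component impedances:
  R: Z = R = 25.9 Ω
  L: Z = jωL = j·3.142e+04·0.00329 = 0 + j103.4 Ω
Step 3 — Series combination: Z_total = R + L = 25.9 + j103.4 Ω = 106.6∠75.9° Ω.

Z = 25.9 + j103.4 Ω = 106.6∠75.9° Ω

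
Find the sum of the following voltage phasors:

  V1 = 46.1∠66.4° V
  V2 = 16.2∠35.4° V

Step 1 — Convert each phasor to rectangular form:
  V1 = 46.1·(cos(66.4°) + j·sin(66.4°)) = 18.46 + j42.24 V
  V2 = 16.2·(cos(35.4°) + j·sin(35.4°)) = 13.21 + j9.384 V
Step 2 — Sum components: V_total = 31.66 + j51.63 V.
Step 3 — Convert to polar: |V_total| = 60.56 V, ∠V_total = 58.5°.

V_total = 60.56∠58.5° V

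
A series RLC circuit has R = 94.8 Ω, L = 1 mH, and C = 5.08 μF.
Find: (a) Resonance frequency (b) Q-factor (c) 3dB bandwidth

Step 1 — Resonance condition Im(Z)=0 gives ω₀ = 1/√(LC).
Step 2 — ω₀ = 1/√(0.001·5.08e-06) = 1.403e+04 rad/s.
Step 3 — f₀ = ω₀/(2π) = 2233 Hz.
Step 4 — Series Q: Q = ω₀L/R = 1.403e+04·0.001/94.8 = 0.148.
Step 5 — 3dB bandwidth: Δω = ω₀/Q = 9.48e+04 rad/s; BW = Δω/(2π) = 1.509e+04 Hz.

(a) f₀ = 2233 Hz  (b) Q = 0.148  (c) BW = 1.509e+04 Hz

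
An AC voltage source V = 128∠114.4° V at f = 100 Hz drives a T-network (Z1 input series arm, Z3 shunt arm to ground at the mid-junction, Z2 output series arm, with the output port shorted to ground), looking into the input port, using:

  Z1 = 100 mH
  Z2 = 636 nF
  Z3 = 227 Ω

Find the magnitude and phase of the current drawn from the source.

Step 1 — Angular frequency: ω = 2π·f = 2π·100 = 628.3 rad/s.
Step 2 — Component impedances:
  Z1: Z = jωL = j·628.3·0.1 = 0 + j62.83 Ω
  Z2: Z = 1/(jωC) = -j/(ω·C) = 0 - j2502 Ω
  Z3: Z = R = 227 Ω
Step 3 — With the output port shorted to ground, the output series arm Z2 runs from the junction to ground; the shunt arm Z3 also runs from the junction to ground. They appear in parallel: Z3 || Z2 = 225.1 - j20.42 Ω.
Step 4 — Series with input arm Z1: Z_in = Z1 + (Z3 || Z2) = 225.1 + j42.41 Ω = 229.1∠10.7° Ω.
Step 5 — Source phasor: V = 128∠114.4° V = -52.88 + j116.6 V.
Step 6 — Ohm's law: I = V / Z_total = (-52.88 + j116.6) / (225.1 + j42.41) = -0.1326 + j0.5427 A.
Step 7 — Convert to polar: |I| = 0.5587 A, ∠I = 103.7°.

I = 0.5587∠103.7° A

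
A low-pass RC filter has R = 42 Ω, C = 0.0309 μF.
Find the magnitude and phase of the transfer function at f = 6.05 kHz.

Step 1 — Angular frequency: ω = 2π·6050 = 3.801e+04 rad/s.
Step 2 — Transfer function: H(jω) = 1/(1 + jωRC).
Step 3 — Denominator: 1 + jωRC = 1 + j·3.801e+04·42·3.09e-08 = 1 + j0.04933.
Step 4 — H = 0.9976 - j0.04921.
Step 5 — Magnitude: |H| = 0.9988 (-0.0 dB); phase: φ = -2.8°.

|H| = 0.9988 (-0.0 dB), φ = -2.8°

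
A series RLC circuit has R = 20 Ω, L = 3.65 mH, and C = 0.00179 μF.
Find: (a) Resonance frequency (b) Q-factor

Step 1 — Resonance condition Im(Z)=0 gives ω₀ = 1/√(LC).
Step 2 — ω₀ = 1/√(0.00365·1.79e-09) = 3.912e+05 rad/s.
Step 3 — f₀ = ω₀/(2π) = 6.227e+04 Hz.
Step 4 — Series Q: Q = ω₀L/R = 3.912e+05·0.00365/20 = 71.4.

(a) f₀ = 6.227e+04 Hz  (b) Q = 71.4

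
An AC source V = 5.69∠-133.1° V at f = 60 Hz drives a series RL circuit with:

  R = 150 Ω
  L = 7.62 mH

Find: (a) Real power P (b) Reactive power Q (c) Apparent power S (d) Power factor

Step 1 — Angular frequency: ω = 2π·f = 2π·60 = 377 rad/s.
Step 2 — Component impedances:
  R: Z = R = 150 Ω
  L: Z = jωL = j·377·0.00762 = 0 + j2.873 Ω
Step 3 — Series combination: Z_total = R + L = 150 + j2.873 Ω = 150∠1.1° Ω.
Step 4 — Source phasor: V = 5.69∠-133.1° V = -3.888 - j4.155 V.
Step 5 — Current: I = V / Z = -0.02644 - j0.02719 A = 0.03793∠-134.2° A.
Step 6 — Complex power: S = V·I* = 0.2158 + j0.004132 VA.
Step 7 — Real power: P = Re(S) = 0.2158 W.
Step 8 — Reactive power: Q = Im(S) = 0.004132 VAR.
Step 9 — Apparent power: |S| = 0.2158 VA.
Step 10 — Power factor: PF = P/|S| = 0.9998 (lagging).

(a) P = 0.2158 W  (b) Q = 0.004132 VAR  (c) S = 0.2158 VA  (d) PF = 0.9998 (lagging)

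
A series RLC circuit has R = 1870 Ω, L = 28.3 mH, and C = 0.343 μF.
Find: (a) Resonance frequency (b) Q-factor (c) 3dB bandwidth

Step 1 — Resonance: ω₀ = 1/√(LC) = 1/√(0.0283·3.43e-07) = 1.015e+04 rad/s.
Step 2 — f₀ = ω₀/(2π) = 1615 Hz.
Step 3 — Series Q: Q = ω₀L/R = 1.015e+04·0.0283/1870 = 0.1536.
Step 4 — Bandwidth: Δω = ω₀/Q = 6.608e+04 rad/s; BW = Δω/(2π) = 1.052e+04 Hz.

(a) f₀ = 1615 Hz  (b) Q = 0.1536  (c) BW = 1.052e+04 Hz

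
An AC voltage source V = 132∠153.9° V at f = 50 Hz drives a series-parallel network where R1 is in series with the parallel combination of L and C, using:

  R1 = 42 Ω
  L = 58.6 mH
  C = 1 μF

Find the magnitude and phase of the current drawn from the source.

Step 1 — Angular frequency: ω = 2π·f = 2π·50 = 314.2 rad/s.
Step 2 — Component impedances:
  R1: Z = R = 42 Ω
  L: Z = jωL = j·314.2·0.0586 = 0 + j18.41 Ω
  C: Z = 1/(jωC) = -j/(ω·C) = 0 - j3183 Ω
Step 3 — Parallel branch: L || C = 1/(1/L + 1/C) = 0 + j18.52 Ω.
Step 4 — Series with R1: Z_total = R1 + (L || C) = 42 + j18.52 Ω = 45.9∠23.8° Ω.
Step 5 — Source phasor: V = 132∠153.9° V = -118.5 + j58.07 V.
Step 6 — Ohm's law: I = V / Z_total = (-118.5 + j58.07) / (42 + j18.52) = -1.853 + j2.199 A.
Step 7 — Convert to polar: |I| = 2.876 A, ∠I = 130.1°.

I = 2.876∠130.1° A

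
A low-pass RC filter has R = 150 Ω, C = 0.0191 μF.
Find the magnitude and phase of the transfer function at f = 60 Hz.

Step 1 — Angular frequency: ω = 2π·60 = 377 rad/s.
Step 2 — Transfer function: H(jω) = 1/(1 + jωRC).
Step 3 — Denominator: 1 + jωRC = 1 + j·377·150·1.91e-08 = 1 + j0.00108.
Step 4 — H = 1 - j0.00108.
Step 5 — Magnitude: |H| = 1 (-0.0 dB); phase: φ = -0.1°.

|H| = 1 (-0.0 dB), φ = -0.1°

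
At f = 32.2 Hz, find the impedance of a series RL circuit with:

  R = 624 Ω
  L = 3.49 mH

Step 1 — Angular frequency: ω = 2π·f = 2π·32.2 = 202.3 rad/s.
Step 2 — Component impedances:
  R: Z = R = 624 Ω
  L: Z = jωL = j·202.3·0.00349 = 0 + j0.7061 Ω
Step 3 — Series combination: Z_total = R + L = 624 + j0.7061 Ω = 624∠0.1° Ω.

Z = 624 + j0.7061 Ω = 624∠0.1° Ω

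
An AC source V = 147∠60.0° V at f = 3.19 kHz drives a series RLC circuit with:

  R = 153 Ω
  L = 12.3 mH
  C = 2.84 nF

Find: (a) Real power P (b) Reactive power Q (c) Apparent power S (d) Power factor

Step 1 — Angular frequency: ω = 2π·f = 2π·3190 = 2.004e+04 rad/s.
Step 2 — Component impedances:
  R: Z = R = 153 Ω
  L: Z = jωL = j·2.004e+04·0.0123 = 0 + j246.5 Ω
  C: Z = 1/(jωC) = -j/(ω·C) = 0 - j1.757e+04 Ω
Step 3 — Series combination: Z_total = R + L + C = 153 - j1.732e+04 Ω = 1.732e+04∠-89.5° Ω.
Step 4 — Source phasor: V = 147∠60.0° V = 73.5 + j127.3 V.
Step 5 — Current: I = V / Z = -0.007312 + j0.004308 A = 0.008486∠149.5° A.
Step 6 — Complex power: S = V·I* = 0.01102 - j1.247 VA.
Step 7 — Real power: P = Re(S) = 0.01102 W.
Step 8 — Reactive power: Q = Im(S) = -1.247 VAR.
Step 9 — Apparent power: |S| = 1.248 VA.
Step 10 — Power factor: PF = P/|S| = 0.008833 (leading).

(a) P = 0.01102 W  (b) Q = -1.247 VAR  (c) S = 1.248 VA  (d) PF = 0.008833 (leading)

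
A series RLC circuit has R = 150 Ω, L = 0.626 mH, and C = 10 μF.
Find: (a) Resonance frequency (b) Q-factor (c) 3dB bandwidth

Step 1 — Resonance: ω₀ = 1/√(LC) = 1/√(0.000626·1e-05) = 1.264e+04 rad/s.
Step 2 — f₀ = ω₀/(2π) = 2012 Hz.
Step 3 — Series Q: Q = ω₀L/R = 1.264e+04·0.000626/150 = 0.05275.
Step 4 — Bandwidth: Δω = ω₀/Q = 2.396e+05 rad/s; BW = Δω/(2π) = 3.814e+04 Hz.

(a) f₀ = 2012 Hz  (b) Q = 0.05275  (c) BW = 3.814e+04 Hz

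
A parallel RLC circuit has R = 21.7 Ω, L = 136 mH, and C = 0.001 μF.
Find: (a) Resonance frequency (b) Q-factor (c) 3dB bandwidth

Step 1 — Resonance: ω₀ = 1/√(LC) = 1/√(0.136·1e-09) = 8.575e+04 rad/s.
Step 2 — f₀ = ω₀/(2π) = 1.365e+04 Hz.
Step 3 — Parallel Q: Q = R/(ω₀L) = 21.7/(8.575e+04·0.136) = 0.001861.
Step 4 — Bandwidth: Δω = ω₀/Q = 4.608e+07 rad/s; BW = Δω/(2π) = 7.334e+06 Hz.

(a) f₀ = 1.365e+04 Hz  (b) Q = 0.001861  (c) BW = 7.334e+06 Hz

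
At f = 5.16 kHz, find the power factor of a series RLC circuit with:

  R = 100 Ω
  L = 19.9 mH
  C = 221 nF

Step 1 — Angular frequency: ω = 2π·f = 2π·5160 = 3.242e+04 rad/s.
Step 2 — Component impedances:
  R: Z = R = 100 Ω
  L: Z = jωL = j·3.242e+04·0.0199 = 0 + j645.2 Ω
  C: Z = 1/(jωC) = -j/(ω·C) = 0 - j139.6 Ω
Step 3 — Series combination: Z_total = R + L + C = 100 + j505.6 Ω = 515.4∠78.8° Ω.
Step 4 — Power factor: PF = cos(φ) = Re(Z)/|Z| = 100/515.4 = 0.194.
Step 5 — Type: Im(Z) = 505.6 ⇒ lagging (phase φ = 78.8°).

PF = 0.194 (lagging, φ = 78.8°)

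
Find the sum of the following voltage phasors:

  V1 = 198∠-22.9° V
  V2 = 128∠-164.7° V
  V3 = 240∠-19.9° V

Step 1 — Convert each phasor to rectangular form:
  V1 = 198·(cos(-22.9°) + j·sin(-22.9°)) = 182.4 - j77.05 V
  V2 = 128·(cos(-164.7°) + j·sin(-164.7°)) = -123.5 - j33.78 V
  V3 = 240·(cos(-19.9°) + j·sin(-19.9°)) = 225.7 - j81.69 V
Step 2 — Sum components: V_total = 284.6 - j192.5 V.
Step 3 — Convert to polar: |V_total| = 343.6 V, ∠V_total = -34.1°.

V_total = 343.6∠-34.1° V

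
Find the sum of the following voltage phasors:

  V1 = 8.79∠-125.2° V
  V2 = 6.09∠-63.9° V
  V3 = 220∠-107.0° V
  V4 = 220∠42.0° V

Step 1 — Convert each phasor to rectangular form:
  V1 = 8.79·(cos(-125.2°) + j·sin(-125.2°)) = -5.067 - j7.183 V
  V2 = 6.09·(cos(-63.9°) + j·sin(-63.9°)) = 2.679 - j5.469 V
  V3 = 220·(cos(-107.0°) + j·sin(-107.0°)) = -64.32 - j210.4 V
  V4 = 220·(cos(42.0°) + j·sin(42.0°)) = 163.5 + j147.2 V
Step 2 — Sum components: V_total = 96.78 - j75.83 V.
Step 3 — Convert to polar: |V_total| = 123 V, ∠V_total = -38.1°.

V_total = 123∠-38.1° V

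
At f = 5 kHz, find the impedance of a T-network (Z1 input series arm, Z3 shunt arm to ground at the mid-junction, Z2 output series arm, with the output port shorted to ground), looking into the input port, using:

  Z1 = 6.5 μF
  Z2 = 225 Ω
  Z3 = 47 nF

Step 1 — Angular frequency: ω = 2π·f = 2π·5000 = 3.142e+04 rad/s.
Step 2 — Component impedances:
  Z1: Z = 1/(jωC) = -j/(ω·C) = 0 - j4.897 Ω
  Z2: Z = R = 225 Ω
  Z3: Z = 1/(jωC) = -j/(ω·C) = 0 - j677.3 Ω
Step 3 — With the output port shorted to ground, the output series arm Z2 runs from the junction to ground; the shunt arm Z3 also runs from the junction to ground. They appear in parallel: Z3 || Z2 = 202.6 - j67.32 Ω.
Step 4 — Series with input arm Z1: Z_in = Z1 + (Z3 || Z2) = 202.6 - j72.22 Ω = 215.1∠-19.6° Ω.

Z = 202.6 - j72.22 Ω = 215.1∠-19.6° Ω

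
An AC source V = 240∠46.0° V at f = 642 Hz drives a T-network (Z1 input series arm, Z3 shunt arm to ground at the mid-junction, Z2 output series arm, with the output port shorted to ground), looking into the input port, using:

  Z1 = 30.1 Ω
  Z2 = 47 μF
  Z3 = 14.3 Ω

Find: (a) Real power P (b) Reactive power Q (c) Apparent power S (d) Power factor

Step 1 — Angular frequency: ω = 2π·f = 2π·642 = 4034 rad/s.
Step 2 — Component impedances:
  Z1: Z = R = 30.1 Ω
  Z2: Z = 1/(jωC) = -j/(ω·C) = 0 - j5.275 Ω
  Z3: Z = R = 14.3 Ω
Step 3 — With the output port shorted to ground, the output series arm Z2 runs from the junction to ground; the shunt arm Z3 also runs from the junction to ground. They appear in parallel: Z3 || Z2 = 1.713 - j4.643 Ω.
Step 4 — Series with input arm Z1: Z_in = Z1 + (Z3 || Z2) = 31.81 - j4.643 Ω = 32.15∠-8.3° Ω.
Step 5 — Source phasor: V = 240∠46.0° V = 166.7 + j172.6 V.
Step 6 — Current: I = V / Z = 4.356 + j6.063 A = 7.465∠54.3° A.
Step 7 — Complex power: S = V·I* = 1773 - j258.7 VA.
Step 8 — Real power: P = Re(S) = 1773 W.
Step 9 — Reactive power: Q = Im(S) = -258.7 VAR.
Step 10 — Apparent power: |S| = 1792 VA.
Step 11 — Power factor: PF = P/|S| = 0.9895 (leading).

(a) P = 1773 W  (b) Q = -258.7 VAR  (c) S = 1792 VA  (d) PF = 0.9895 (leading)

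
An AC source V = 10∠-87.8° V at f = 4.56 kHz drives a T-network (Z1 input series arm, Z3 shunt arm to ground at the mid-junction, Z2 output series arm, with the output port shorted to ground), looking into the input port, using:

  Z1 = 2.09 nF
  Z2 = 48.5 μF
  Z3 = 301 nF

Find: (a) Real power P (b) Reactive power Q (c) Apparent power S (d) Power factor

Step 1 — Angular frequency: ω = 2π·f = 2π·4560 = 2.865e+04 rad/s.
Step 2 — Component impedances:
  Z1: Z = 1/(jωC) = -j/(ω·C) = 0 - j1.67e+04 Ω
  Z2: Z = 1/(jωC) = -j/(ω·C) = 0 - j0.7196 Ω
  Z3: Z = 1/(jωC) = -j/(ω·C) = 0 - j116 Ω
Step 3 — With the output port shorted to ground, the output series arm Z2 runs from the junction to ground; the shunt arm Z3 also runs from the junction to ground. They appear in parallel: Z3 || Z2 = 0 - j0.7152 Ω.
Step 4 — Series with input arm Z1: Z_in = Z1 + (Z3 || Z2) = 0 - j1.67e+04 Ω = 1.67e+04∠-90.0° Ω.
Step 5 — Source phasor: V = 10∠-87.8° V = 0.3839 - j9.993 V.
Step 6 — Current: I = V / Z = 0.0005983 + j2.299e-05 A = 0.0005988∠2.2° A.
Step 7 — Complex power: S = V·I* = 0 - j0.005988 VA.
Step 8 — Real power: P = Re(S) = 0 W.
Step 9 — Reactive power: Q = Im(S) = -0.005988 VAR.
Step 10 — Apparent power: |S| = 0.005988 VA.
Step 11 — Power factor: PF = P/|S| = 0 (leading).

(a) P = 0 W  (b) Q = -0.005988 VAR  (c) S = 0.005988 VA  (d) PF = 0 (leading)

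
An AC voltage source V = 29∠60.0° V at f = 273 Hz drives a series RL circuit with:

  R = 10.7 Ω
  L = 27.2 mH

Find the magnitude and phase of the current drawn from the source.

Step 1 — Angular frequency: ω = 2π·f = 2π·273 = 1715 rad/s.
Step 2 — Component impedances:
  R: Z = R = 10.7 Ω
  L: Z = jωL = j·1715·0.0272 = 0 + j46.66 Ω
Step 3 — Series combination: Z_total = R + L = 10.7 + j46.66 Ω = 47.87∠77.1° Ω.
Step 4 — Source phasor: V = 29∠60.0° V = 14.5 + j25.11 V.
Step 5 — Ohm's law: I = V / Z_total = (14.5 + j25.11) / (10.7 + j46.66) = 0.5791 - j0.178 A.
Step 6 — Convert to polar: |I| = 0.6058 A, ∠I = -17.1°.

I = 0.6058∠-17.1° A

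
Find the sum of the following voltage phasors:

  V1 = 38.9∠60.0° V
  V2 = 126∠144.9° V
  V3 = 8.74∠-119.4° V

Step 1 — Convert each phasor to rectangular form:
  V1 = 38.9·(cos(60.0°) + j·sin(60.0°)) = 19.45 + j33.69 V
  V2 = 126·(cos(144.9°) + j·sin(144.9°)) = -103.1 + j72.45 V
  V3 = 8.74·(cos(-119.4°) + j·sin(-119.4°)) = -4.29 - j7.614 V
Step 2 — Sum components: V_total = -87.93 + j98.52 V.
Step 3 — Convert to polar: |V_total| = 132.1 V, ∠V_total = 131.7°.

V_total = 132.1∠131.7° V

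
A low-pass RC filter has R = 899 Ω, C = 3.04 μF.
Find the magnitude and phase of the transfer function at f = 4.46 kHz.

Step 1 — Angular frequency: ω = 2π·4460 = 2.802e+04 rad/s.
Step 2 — Transfer function: H(jω) = 1/(1 + jωRC).
Step 3 — Denominator: 1 + jωRC = 1 + j·2.802e+04·899·3.04e-06 = 1 + j76.59.
Step 4 — H = 0.0001705 - j0.01306.
Step 5 — Magnitude: |H| = 0.01306 (-37.7 dB); phase: φ = -89.3°.

|H| = 0.01306 (-37.7 dB), φ = -89.3°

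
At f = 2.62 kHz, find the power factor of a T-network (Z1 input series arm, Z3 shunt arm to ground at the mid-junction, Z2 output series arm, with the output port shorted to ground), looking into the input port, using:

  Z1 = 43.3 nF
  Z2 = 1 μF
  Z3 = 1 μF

Step 1 — Angular frequency: ω = 2π·f = 2π·2620 = 1.646e+04 rad/s.
Step 2 — Component impedances:
  Z1: Z = 1/(jωC) = -j/(ω·C) = 0 - j1403 Ω
  Z2: Z = 1/(jωC) = -j/(ω·C) = 0 - j60.75 Ω
  Z3: Z = 1/(jωC) = -j/(ω·C) = 0 - j60.75 Ω
Step 3 — With the output port shorted to ground, the output series arm Z2 runs from the junction to ground; the shunt arm Z3 also runs from the junction to ground. They appear in parallel: Z3 || Z2 = 0 - j30.37 Ω.
Step 4 — Series with input arm Z1: Z_in = Z1 + (Z3 || Z2) = 0 - j1433 Ω = 1433∠-90.0° Ω.
Step 5 — Power factor: PF = cos(φ) = Re(Z)/|Z| = 0/1433 = 0.
Step 6 — Type: Im(Z) = -1433 ⇒ leading (phase φ = -90.0°).

PF = 0 (leading, φ = -90.0°)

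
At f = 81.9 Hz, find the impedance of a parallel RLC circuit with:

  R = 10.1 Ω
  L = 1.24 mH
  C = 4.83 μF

Step 1 — Angular frequency: ω = 2π·f = 2π·81.9 = 514.6 rad/s.
Step 2 — Component impedances:
  R: Z = R = 10.1 Ω
  L: Z = jωL = j·514.6·0.00124 = 0 + j0.6381 Ω
  C: Z = 1/(jωC) = -j/(ω·C) = 0 - j402.3 Ω
Step 3 — Parallel combination: 1/Z_total = 1/R + 1/L + 1/C; Z_total = 0.04028 + j0.6366 Ω = 0.6378∠86.4° Ω.

Z = 0.04028 + j0.6366 Ω = 0.6378∠86.4° Ω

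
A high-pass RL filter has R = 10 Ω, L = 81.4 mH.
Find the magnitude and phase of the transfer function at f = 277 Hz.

Step 1 — Angular frequency: ω = 2π·277 = 1740 rad/s.
Step 2 — Transfer function: H(jω) = jωL/(R + jωL).
Step 3 — Numerator jωL = j·141.7; denominator R + jωL = 10 + j141.7.
Step 4 — H = 0.995 + j0.07024.
Step 5 — Magnitude: |H| = 0.9975 (-0.0 dB); phase: φ = 4.0°.

|H| = 0.9975 (-0.0 dB), φ = 4.0°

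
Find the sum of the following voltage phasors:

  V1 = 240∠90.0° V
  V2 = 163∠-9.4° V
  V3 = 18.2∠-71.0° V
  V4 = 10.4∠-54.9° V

Step 1 — Convert each phasor to rectangular form:
  V1 = 240·(cos(90.0°) + j·sin(90.0°)) = 0 + j240 V
  V2 = 163·(cos(-9.4°) + j·sin(-9.4°)) = 160.8 - j26.62 V
  V3 = 18.2·(cos(-71.0°) + j·sin(-71.0°)) = 5.925 - j17.21 V
  V4 = 10.4·(cos(-54.9°) + j·sin(-54.9°)) = 5.98 - j8.509 V
Step 2 — Sum components: V_total = 172.7 + j187.7 V.
Step 3 — Convert to polar: |V_total| = 255 V, ∠V_total = 47.4°.

V_total = 255∠47.4° V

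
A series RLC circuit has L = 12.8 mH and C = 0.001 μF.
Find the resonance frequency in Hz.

Step 1 — Resonance condition Im(Z)=0 gives ω₀ = 1/√(LC).
Step 2 — ω₀ = 1/√(0.0128·1e-09) = 2.795e+05 rad/s.
Step 3 — f₀ = ω₀/(2π) = 4.449e+04 Hz.

f₀ = 4.449e+04 Hz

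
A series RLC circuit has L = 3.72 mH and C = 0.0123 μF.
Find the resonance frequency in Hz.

Step 1 — Resonance condition Im(Z)=0 gives ω₀ = 1/√(LC).
Step 2 — ω₀ = 1/√(0.00372·1.23e-08) = 1.478e+05 rad/s.
Step 3 — f₀ = ω₀/(2π) = 2.353e+04 Hz.

f₀ = 2.353e+04 Hz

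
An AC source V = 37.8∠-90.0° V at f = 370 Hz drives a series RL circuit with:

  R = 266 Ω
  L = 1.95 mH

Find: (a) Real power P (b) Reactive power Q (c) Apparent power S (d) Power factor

Step 1 — Angular frequency: ω = 2π·f = 2π·370 = 2325 rad/s.
Step 2 — Component impedances:
  R: Z = R = 266 Ω
  L: Z = jωL = j·2325·0.00195 = 0 + j4.533 Ω
Step 3 — Series combination: Z_total = R + L = 266 + j4.533 Ω = 266∠1.0° Ω.
Step 4 — Source phasor: V = 37.8∠-90.0° V = 0 - j37.8 V.
Step 5 — Current: I = V / Z = -0.002421 - j0.1421 A = 0.1421∠-91.0° A.
Step 6 — Complex power: S = V·I* = 5.37 + j0.09152 VA.
Step 7 — Real power: P = Re(S) = 5.37 W.
Step 8 — Reactive power: Q = Im(S) = 0.09152 VAR.
Step 9 — Apparent power: |S| = 5.371 VA.
Step 10 — Power factor: PF = P/|S| = 0.9999 (lagging).

(a) P = 5.37 W  (b) Q = 0.09152 VAR  (c) S = 5.371 VA  (d) PF = 0.9999 (lagging)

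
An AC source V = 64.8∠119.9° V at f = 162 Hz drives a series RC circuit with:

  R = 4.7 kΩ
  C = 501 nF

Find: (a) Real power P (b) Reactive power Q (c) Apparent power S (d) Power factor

Step 1 — Angular frequency: ω = 2π·f = 2π·162 = 1018 rad/s.
Step 2 — Component impedances:
  R: Z = R = 4700 Ω
  C: Z = 1/(jωC) = -j/(ω·C) = 0 - j1961 Ω
Step 3 — Series combination: Z_total = R + C = 4700 - j1961 Ω = 5093∠-22.6° Ω.
Step 4 — Source phasor: V = 64.8∠119.9° V = -32.3 + j56.17 V.
Step 5 — Current: I = V / Z = -0.0101 + j0.007738 A = 0.01272∠142.5° A.
Step 6 — Complex power: S = V·I* = 0.7609 - j0.3175 VA.
Step 7 — Real power: P = Re(S) = 0.7609 W.
Step 8 — Reactive power: Q = Im(S) = -0.3175 VAR.
Step 9 — Apparent power: |S| = 0.8245 VA.
Step 10 — Power factor: PF = P/|S| = 0.9229 (leading).

(a) P = 0.7609 W  (b) Q = -0.3175 VAR  (c) S = 0.8245 VA  (d) PF = 0.9229 (leading)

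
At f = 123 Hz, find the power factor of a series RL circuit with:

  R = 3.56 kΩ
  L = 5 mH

Step 1 — Angular frequency: ω = 2π·f = 2π·123 = 772.8 rad/s.
Step 2 — Component impedances:
  R: Z = R = 3560 Ω
  L: Z = jωL = j·772.8·0.005 = 0 + j3.864 Ω
Step 3 — Series combination: Z_total = R + L = 3560 + j3.864 Ω = 3560∠0.1° Ω.
Step 4 — Power factor: PF = cos(φ) = Re(Z)/|Z| = 3560/3560 = 1.
Step 5 — Type: Im(Z) = 3.864 ⇒ lagging (phase φ = 0.1°).

PF = 1 (lagging, φ = 0.1°)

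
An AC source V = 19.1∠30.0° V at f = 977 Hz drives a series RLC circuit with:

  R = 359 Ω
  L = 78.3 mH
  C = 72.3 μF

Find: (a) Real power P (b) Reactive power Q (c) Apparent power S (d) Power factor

Step 1 — Angular frequency: ω = 2π·f = 2π·977 = 6139 rad/s.
Step 2 — Component impedances:
  R: Z = R = 359 Ω
  L: Z = jωL = j·6139·0.0783 = 0 + j480.7 Ω
  C: Z = 1/(jωC) = -j/(ω·C) = 0 - j2.253 Ω
Step 3 — Series combination: Z_total = R + L + C = 359 + j478.4 Ω = 598.1∠53.1° Ω.
Step 4 — Source phasor: V = 19.1∠30.0° V = 16.54 + j9.55 V.
Step 5 — Current: I = V / Z = 0.02937 - j0.01254 A = 0.03193∠-23.1° A.
Step 6 — Complex power: S = V·I* = 0.3661 + j0.4878 VA.
Step 7 — Real power: P = Re(S) = 0.3661 W.
Step 8 — Reactive power: Q = Im(S) = 0.4878 VAR.
Step 9 — Apparent power: |S| = 0.6099 VA.
Step 10 — Power factor: PF = P/|S| = 0.6002 (lagging).

(a) P = 0.3661 W  (b) Q = 0.4878 VAR  (c) S = 0.6099 VA  (d) PF = 0.6002 (lagging)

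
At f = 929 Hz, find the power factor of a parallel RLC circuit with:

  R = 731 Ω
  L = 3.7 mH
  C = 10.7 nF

Step 1 — Angular frequency: ω = 2π·f = 2π·929 = 5837 rad/s.
Step 2 — Component impedances:
  R: Z = R = 731 Ω
  L: Z = jωL = j·5837·0.0037 = 0 + j21.6 Ω
  C: Z = 1/(jωC) = -j/(ω·C) = 0 - j1.601e+04 Ω
Step 3 — Parallel combination: 1/Z_total = 1/R + 1/L + 1/C; Z_total = 0.6392 + j21.61 Ω = 21.62∠88.3° Ω.
Step 4 — Power factor: PF = cos(φ) = Re(Z)/|Z| = 0.6392/21.62 = 0.02957.
Step 5 — Type: Im(Z) = 21.61 ⇒ lagging (phase φ = 88.3°).

PF = 0.02957 (lagging, φ = 88.3°)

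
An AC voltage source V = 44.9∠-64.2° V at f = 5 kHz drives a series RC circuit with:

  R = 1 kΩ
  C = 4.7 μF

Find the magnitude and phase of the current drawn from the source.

Step 1 — Angular frequency: ω = 2π·f = 2π·5000 = 3.142e+04 rad/s.
Step 2 — Component impedances:
  R: Z = R = 1000 Ω
  C: Z = 1/(jωC) = -j/(ω·C) = 0 - j6.773 Ω
Step 3 — Series combination: Z_total = R + C = 1000 - j6.773 Ω = 1000∠-0.4° Ω.
Step 4 — Source phasor: V = 44.9∠-64.2° V = 19.54 - j40.42 V.
Step 5 — Ohm's law: I = V / Z_total = (19.54 - j40.42) / (1000 - j6.773) = 0.01981 - j0.04029 A.
Step 6 — Convert to polar: |I| = 0.0449 A, ∠I = -63.8°.

I = 0.0449∠-63.8° A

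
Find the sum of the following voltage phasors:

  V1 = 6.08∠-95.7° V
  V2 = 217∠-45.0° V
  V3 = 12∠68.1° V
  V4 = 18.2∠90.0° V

Step 1 — Convert each phasor to rectangular form:
  V1 = 6.08·(cos(-95.7°) + j·sin(-95.7°)) = -0.6039 - j6.05 V
  V2 = 217·(cos(-45.0°) + j·sin(-45.0°)) = 153.4 - j153.4 V
  V3 = 12·(cos(68.1°) + j·sin(68.1°)) = 4.476 + j11.13 V
  V4 = 18.2·(cos(90.0°) + j·sin(90.0°)) = 0 + j18.2 V
Step 2 — Sum components: V_total = 157.3 - j130.2 V.
Step 3 — Convert to polar: |V_total| = 204.2 V, ∠V_total = -39.6°.

V_total = 204.2∠-39.6° V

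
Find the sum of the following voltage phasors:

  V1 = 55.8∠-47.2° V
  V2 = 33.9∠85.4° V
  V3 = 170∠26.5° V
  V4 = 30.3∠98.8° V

Step 1 — Convert each phasor to rectangular form:
  V1 = 55.8·(cos(-47.2°) + j·sin(-47.2°)) = 37.91 - j40.94 V
  V2 = 33.9·(cos(85.4°) + j·sin(85.4°)) = 2.719 + j33.79 V
  V3 = 170·(cos(26.5°) + j·sin(26.5°)) = 152.1 + j75.85 V
  V4 = 30.3·(cos(98.8°) + j·sin(98.8°)) = -4.635 + j29.94 V
Step 2 — Sum components: V_total = 188.1 + j98.65 V.
Step 3 — Convert to polar: |V_total| = 212.4 V, ∠V_total = 27.7°.

V_total = 212.4∠27.7° V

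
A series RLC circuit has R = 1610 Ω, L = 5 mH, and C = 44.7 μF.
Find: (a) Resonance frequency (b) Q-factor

Step 1 — Resonance condition Im(Z)=0 gives ω₀ = 1/√(LC).
Step 2 — ω₀ = 1/√(0.005·4.47e-05) = 2115 rad/s.
Step 3 — f₀ = ω₀/(2π) = 336.7 Hz.
Step 4 — Series Q: Q = ω₀L/R = 2115·0.005/1610 = 0.006569.

(a) f₀ = 336.7 Hz  (b) Q = 0.006569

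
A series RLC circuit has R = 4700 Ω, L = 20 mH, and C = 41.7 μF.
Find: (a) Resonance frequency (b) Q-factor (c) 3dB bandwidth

Step 1 — Resonance condition Im(Z)=0 gives ω₀ = 1/√(LC).
Step 2 — ω₀ = 1/√(0.02·4.17e-05) = 1095 rad/s.
Step 3 — f₀ = ω₀/(2π) = 174.3 Hz.
Step 4 — Series Q: Q = ω₀L/R = 1095·0.02/4700 = 0.00466.
Step 5 — 3dB bandwidth: Δω = ω₀/Q = 2.35e+05 rad/s; BW = Δω/(2π) = 3.74e+04 Hz.

(a) f₀ = 174.3 Hz  (b) Q = 0.00466  (c) BW = 3.74e+04 Hz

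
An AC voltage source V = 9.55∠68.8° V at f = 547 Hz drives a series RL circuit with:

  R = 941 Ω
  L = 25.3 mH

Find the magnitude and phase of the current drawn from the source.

Step 1 — Angular frequency: ω = 2π·f = 2π·547 = 3437 rad/s.
Step 2 — Component impedances:
  R: Z = R = 941 Ω
  L: Z = jωL = j·3437·0.0253 = 0 + j86.95 Ω
Step 3 — Series combination: Z_total = R + L = 941 + j86.95 Ω = 945∠5.3° Ω.
Step 4 — Source phasor: V = 9.55∠68.8° V = 3.454 + j8.904 V.
Step 5 — Ohm's law: I = V / Z_total = (3.454 + j8.904) / (941 + j86.95) = 0.004506 + j0.009046 A.
Step 6 — Convert to polar: |I| = 0.01011 A, ∠I = 63.5°.

I = 0.01011∠63.5° A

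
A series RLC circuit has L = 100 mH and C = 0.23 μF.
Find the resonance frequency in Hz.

Step 1 — Resonance condition Im(Z)=0 gives ω₀ = 1/√(LC).
Step 2 — ω₀ = 1/√(0.1·2.3e-07) = 6594 rad/s.
Step 3 — f₀ = ω₀/(2π) = 1049 Hz.

f₀ = 1049 Hz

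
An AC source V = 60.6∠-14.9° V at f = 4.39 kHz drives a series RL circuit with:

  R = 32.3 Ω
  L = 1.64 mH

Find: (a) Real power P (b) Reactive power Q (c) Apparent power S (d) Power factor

Step 1 — Angular frequency: ω = 2π·f = 2π·4390 = 2.758e+04 rad/s.
Step 2 — Component impedances:
  R: Z = R = 32.3 Ω
  L: Z = jωL = j·2.758e+04·0.00164 = 0 + j45.24 Ω
Step 3 — Series combination: Z_total = R + L = 32.3 + j45.24 Ω = 55.58∠54.5° Ω.
Step 4 — Source phasor: V = 60.6∠-14.9° V = 58.56 - j15.58 V.
Step 5 — Current: I = V / Z = 0.3841 - j1.02 A = 1.09∠-69.4° A.
Step 6 — Complex power: S = V·I* = 38.39 + j53.77 VA.
Step 7 — Real power: P = Re(S) = 38.39 W.
Step 8 — Reactive power: Q = Im(S) = 53.77 VAR.
Step 9 — Apparent power: |S| = 66.07 VA.
Step 10 — Power factor: PF = P/|S| = 0.5811 (lagging).

(a) P = 38.39 W  (b) Q = 53.77 VAR  (c) S = 66.07 VA  (d) PF = 0.5811 (lagging)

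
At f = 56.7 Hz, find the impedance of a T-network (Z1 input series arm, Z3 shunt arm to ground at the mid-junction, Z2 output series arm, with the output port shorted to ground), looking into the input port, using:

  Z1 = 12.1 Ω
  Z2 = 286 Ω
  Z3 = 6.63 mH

Step 1 — Angular frequency: ω = 2π·f = 2π·56.7 = 356.3 rad/s.
Step 2 — Component impedances:
  Z1: Z = R = 12.1 Ω
  Z2: Z = R = 286 Ω
  Z3: Z = jωL = j·356.3·0.00663 = 0 + j2.362 Ω
Step 3 — With the output port shorted to ground, the output series arm Z2 runs from the junction to ground; the shunt arm Z3 also runs from the junction to ground. They appear in parallel: Z3 || Z2 = 0.01951 + j2.362 Ω.
Step 4 — Series with input arm Z1: Z_in = Z1 + (Z3 || Z2) = 12.12 + j2.362 Ω = 12.35∠11.0° Ω.

Z = 12.12 + j2.362 Ω = 12.35∠11.0° Ω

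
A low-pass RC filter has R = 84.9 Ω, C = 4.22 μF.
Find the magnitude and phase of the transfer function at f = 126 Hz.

Step 1 — Angular frequency: ω = 2π·126 = 791.7 rad/s.
Step 2 — Transfer function: H(jω) = 1/(1 + jωRC).
Step 3 — Denominator: 1 + jωRC = 1 + j·791.7·84.9·4.22e-06 = 1 + j0.2836.
Step 4 — H = 0.9255 - j0.2625.
Step 5 — Magnitude: |H| = 0.962 (-0.3 dB); phase: φ = -15.8°.

|H| = 0.962 (-0.3 dB), φ = -15.8°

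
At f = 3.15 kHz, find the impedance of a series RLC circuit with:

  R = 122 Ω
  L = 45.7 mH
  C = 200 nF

Step 1 — Angular frequency: ω = 2π·f = 2π·3150 = 1.979e+04 rad/s.
Step 2 — Component impedances:
  R: Z = R = 122 Ω
  L: Z = jωL = j·1.979e+04·0.0457 = 0 + j904.5 Ω
  C: Z = 1/(jωC) = -j/(ω·C) = 0 - j252.6 Ω
Step 3 — Series combination: Z_total = R + L + C = 122 + j651.9 Ω = 663.2∠79.4° Ω.

Z = 122 + j651.9 Ω = 663.2∠79.4° Ω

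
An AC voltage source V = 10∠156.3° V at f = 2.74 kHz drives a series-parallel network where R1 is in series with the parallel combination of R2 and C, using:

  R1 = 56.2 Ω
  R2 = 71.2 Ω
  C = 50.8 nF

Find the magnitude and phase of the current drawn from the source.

Step 1 — Angular frequency: ω = 2π·f = 2π·2740 = 1.722e+04 rad/s.
Step 2 — Component impedances:
  R1: Z = R = 56.2 Ω
  R2: Z = R = 71.2 Ω
  C: Z = 1/(jωC) = -j/(ω·C) = 0 - j1143 Ω
Step 3 — Parallel branch: R2 || C = 1/(1/R2 + 1/C) = 70.92 - j4.416 Ω.
Step 4 — Series with R1: Z_total = R1 + (R2 || C) = 127.1 - j4.416 Ω = 127.2∠-2.0° Ω.
Step 5 — Source phasor: V = 10∠156.3° V = -9.157 + j4.019 V.
Step 6 — Ohm's law: I = V / Z_total = (-9.157 + j4.019) / (127.1 - j4.416) = -0.07304 + j0.02908 A.
Step 7 — Convert to polar: |I| = 0.07862 A, ∠I = 158.3°.

I = 0.07862∠158.3° A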